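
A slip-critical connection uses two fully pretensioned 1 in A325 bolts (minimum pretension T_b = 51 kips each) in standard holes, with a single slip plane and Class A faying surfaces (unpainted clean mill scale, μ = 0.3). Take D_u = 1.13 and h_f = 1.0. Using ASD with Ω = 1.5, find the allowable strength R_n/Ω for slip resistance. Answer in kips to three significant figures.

R_n = μ · D_u · h_f · T_b · n_s · n_b = 0.3 × 1.13 × 1.0 × 51 × 1 × 2 = 34.58 kips.
Allowable strength R_n/Ω = 34.58 / 1.5 = 23.1 kips.

23.1 kips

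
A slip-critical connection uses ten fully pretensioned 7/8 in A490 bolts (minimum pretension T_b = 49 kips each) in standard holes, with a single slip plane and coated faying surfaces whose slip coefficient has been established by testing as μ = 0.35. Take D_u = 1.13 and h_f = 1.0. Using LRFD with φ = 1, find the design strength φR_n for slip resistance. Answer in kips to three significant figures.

R_n = μ · D_u · h_f · T_b · n_s · n_b = 0.35 × 1.13 × 1.0 × 49 × 1 × 10 = 193.8 kips.
Design strength φR_n = 1 × 193.8 = 194 kips.

194 kips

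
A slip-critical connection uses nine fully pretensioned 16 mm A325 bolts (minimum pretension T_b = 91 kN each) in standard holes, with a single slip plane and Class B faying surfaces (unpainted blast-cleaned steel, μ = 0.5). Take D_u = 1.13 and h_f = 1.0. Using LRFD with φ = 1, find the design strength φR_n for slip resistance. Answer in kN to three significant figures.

463 kN

R_n = μ · D_u · h_f · T_b · n_s · n_b = 0.5 × 1.13 × 1.0 × 91 × 1 × 9 = 462.7 kN.
Design strength φR_n = 1 × 462.7 = 463 kN.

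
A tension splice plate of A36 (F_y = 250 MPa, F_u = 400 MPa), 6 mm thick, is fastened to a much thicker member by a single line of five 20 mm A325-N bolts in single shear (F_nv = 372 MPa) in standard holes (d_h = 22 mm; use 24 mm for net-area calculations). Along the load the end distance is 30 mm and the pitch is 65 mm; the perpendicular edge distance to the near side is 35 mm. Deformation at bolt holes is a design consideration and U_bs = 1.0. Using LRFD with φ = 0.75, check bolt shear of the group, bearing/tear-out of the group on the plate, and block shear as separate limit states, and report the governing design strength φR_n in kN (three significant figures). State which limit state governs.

Bolt shear: A_b = π·20²/4 = 314.2 mm²; R_n = 372 × 314.2 × 5 × 1 / 1000 = 584.3 kN → 0.75 × 584.3 = 438 kN.
Bearing: edge l_c = 19, r_n = 54.72 kN; interior l_c = 43, r_n = 115.2 kN; R_n = 54.72 + 4·115.2 = 515.5 kN → 387 kN.
Block shear: A_gv = 1740, A_nv = 1092, A_nt = 138 mm²; R_n = min(0.6F_uA_nv, 0.6F_yA_gv) + U_bs·F_u·A_nt = 316.2 kN → 237 kN.
Block shear governs: 237 kN.

237 kN (block shear governs)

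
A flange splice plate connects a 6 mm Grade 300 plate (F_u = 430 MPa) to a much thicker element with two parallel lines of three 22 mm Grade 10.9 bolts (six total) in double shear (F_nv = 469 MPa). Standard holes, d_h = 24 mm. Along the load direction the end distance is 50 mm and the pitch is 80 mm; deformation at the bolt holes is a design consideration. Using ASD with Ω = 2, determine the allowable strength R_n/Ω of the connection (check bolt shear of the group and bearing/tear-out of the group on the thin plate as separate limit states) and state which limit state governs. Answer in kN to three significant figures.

Bolt shear: A_b = π·22²/4 = 380.1 mm²; R_n = 469 × 380.1 × 6 × 2 / 1000 = 2139 kN → 2139 / 2 = 1070 kN.
Bearing (1.2 l_c t F_u ≤ 2.4 d t F_u): upper limit = 2.4·22·6·430 / 1000 = 136.2 kN.
  Edge l_c = 50 − 24/2 = 38 → r_n = 117.6 kN; interior l_c = 80 − 24 = 56 → r_n = 136.2 kN.
  R_n,bearing = 2·117.6 + 4·136.2 = 780.2 kN → 780.2 / 2 = 390 kN.
Bearing governs: 390 kN.

390 kN (bearing governs)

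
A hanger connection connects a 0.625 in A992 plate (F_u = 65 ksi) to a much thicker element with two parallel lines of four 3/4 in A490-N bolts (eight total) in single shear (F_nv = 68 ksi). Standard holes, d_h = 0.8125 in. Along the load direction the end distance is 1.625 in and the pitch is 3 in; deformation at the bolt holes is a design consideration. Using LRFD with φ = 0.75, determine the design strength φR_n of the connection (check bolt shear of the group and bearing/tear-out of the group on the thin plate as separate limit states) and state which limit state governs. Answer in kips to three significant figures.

Bolt shear: A_b = π·0.75²/4 = 0.4418 in²; R_n = 68 × 0.4418 × 8 × 1 = 240.3 kips → 0.75 × 240.3 = 180 kips.
Bearing (1.2 l_c t F_u ≤ 2.4 d t F_u): upper limit = 2.4·0.75·0.625·65 = 73.12 kips.
  Edge l_c = 1.625 − 0.8125/2 = 1.219 → r_n = 59.41 kips; interior l_c = 3 − 0.8125 = 2.188 → r_n = 73.12 kips.
  R_n,bearing = 2·59.41 + 6·73.12 = 557.6 kips → 0.75 × 557.6 = 418 kips.
Bolt shear governs: 180 kips.

180 kips (bolt shear governs)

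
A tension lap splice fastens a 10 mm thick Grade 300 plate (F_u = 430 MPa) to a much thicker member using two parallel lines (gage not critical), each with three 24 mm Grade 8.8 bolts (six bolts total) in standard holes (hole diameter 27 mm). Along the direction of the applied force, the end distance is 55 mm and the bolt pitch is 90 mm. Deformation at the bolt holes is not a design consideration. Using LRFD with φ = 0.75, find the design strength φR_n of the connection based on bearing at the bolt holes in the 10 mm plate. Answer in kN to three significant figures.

1330 kN

Per bolt r_n = 1.5 l_c t F_u ≤ 3.0 d t F_u; upper limit = 3.0 × 24 × 10 × 430 / 1000 = 309.6 kN.
Edge bolt: l_c = 55 − 27/2 = 41.5 mm → 1.5 × 41.5 × 10 × 430 / 1000 = 267.7 → r_n = 267.7 kN.
Interior bolts: l_c = 90 − 27 = 63 mm → 1.5 × 63 × 10 × 430 / 1000 = 406.4 → r_n = 309.6 kN.
R_n = 2 × 267.7 + 4 × 309.6 = 1774 kN.
Design strength φR_n = 0.75 × 1774 = 1330 kN.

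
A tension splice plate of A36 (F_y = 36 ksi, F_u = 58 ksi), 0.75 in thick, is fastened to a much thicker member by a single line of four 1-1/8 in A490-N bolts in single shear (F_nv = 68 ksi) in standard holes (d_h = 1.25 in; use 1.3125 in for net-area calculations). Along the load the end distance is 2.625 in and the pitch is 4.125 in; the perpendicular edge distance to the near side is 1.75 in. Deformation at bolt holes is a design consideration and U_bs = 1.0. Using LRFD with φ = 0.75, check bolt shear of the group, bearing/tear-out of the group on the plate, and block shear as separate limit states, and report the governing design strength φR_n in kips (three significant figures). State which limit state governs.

Bolt shear: A_b = π·1.125²/4 = 0.994 in²; R_n = 68 × 0.994 × 4 × 1 = 270.4 kips → 0.75 × 270.4 = 203 kips.
Bearing: edge l_c = 2, r_n = 104.4 kips; interior l_c = 2.875, r_n = 117.4 kips; R_n = 104.4 + 3·117.4 = 456.7 kips → 343 kips.
Block shear: A_gv = 11.25, A_nv = 7.805, A_nt = 0.8203 in²; R_n = min(0.6F_uA_nv, 0.6F_yA_gv) + U_bs·F_u·A_nt = 290.6 kips → 218 kips.
Bolt shear governs: 203 kips.

203 kips (bolt shear governs)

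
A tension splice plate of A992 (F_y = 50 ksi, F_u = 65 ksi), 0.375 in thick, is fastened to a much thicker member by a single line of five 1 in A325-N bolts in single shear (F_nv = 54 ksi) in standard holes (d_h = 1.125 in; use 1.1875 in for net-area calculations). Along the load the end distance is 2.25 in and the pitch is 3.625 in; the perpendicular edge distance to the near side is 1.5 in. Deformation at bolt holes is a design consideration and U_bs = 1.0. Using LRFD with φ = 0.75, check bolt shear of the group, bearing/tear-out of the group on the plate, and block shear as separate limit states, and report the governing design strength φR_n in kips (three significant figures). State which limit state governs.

142 kips (block shear governs)

Bolt shear: A_b = π·1²/4 = 0.7854 in²; R_n = 54 × 0.7854 × 5 × 1 = 212.1 kips → 0.75 × 212.1 = 159 kips.
Bearing: edge l_c = 1.688, r_n = 49.36 kips; interior l_c = 2.5, r_n = 58.5 kips; R_n = 49.36 + 4·58.5 = 283.4 kips → 213 kips.
Block shear: A_gv = 6.281, A_nv = 4.277, A_nt = 0.3398 in²; R_n = min(0.6F_uA_nv, 0.6F_yA_gv) + U_bs·F_u·A_nt = 188.9 kips → 142 kips.
Block shear governs: 142 kips.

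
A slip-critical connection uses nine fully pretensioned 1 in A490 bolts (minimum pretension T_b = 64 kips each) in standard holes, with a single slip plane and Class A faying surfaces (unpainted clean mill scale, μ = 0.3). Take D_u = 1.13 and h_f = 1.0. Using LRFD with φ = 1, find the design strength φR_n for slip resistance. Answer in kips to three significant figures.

195 kips

R_n = μ · D_u · h_f · T_b · n_s · n_b = 0.3 × 1.13 × 1.0 × 64 × 1 × 9 = 195.3 kips.
Design strength φR_n = 1 × 195.3 = 195 kips.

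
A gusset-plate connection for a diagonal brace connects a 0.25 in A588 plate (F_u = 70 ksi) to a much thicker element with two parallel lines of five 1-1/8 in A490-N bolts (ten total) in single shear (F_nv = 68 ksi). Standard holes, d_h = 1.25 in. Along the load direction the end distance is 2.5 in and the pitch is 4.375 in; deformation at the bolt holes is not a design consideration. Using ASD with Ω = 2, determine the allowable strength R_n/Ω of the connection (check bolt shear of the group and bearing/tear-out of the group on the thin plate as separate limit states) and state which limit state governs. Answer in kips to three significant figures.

Bolt shear: A_b = π·1.125²/4 = 0.994 in²; R_n = 68 × 0.994 × 10 × 1 = 675.9 kips → 675.9 / 2 = 338 kips.
Bearing (1.5 l_c t F_u ≤ 3.0 d t F_u): upper limit = 3.0·1.125·0.25·70 = 59.06 kips.
  Edge l_c = 2.5 − 1.25/2 = 1.875 → r_n = 49.22 kips; interior l_c = 4.375 − 1.25 = 3.125 → r_n = 59.06 kips.
  R_n,bearing = 2·49.22 + 8·59.06 = 570.9 kips → 570.9 / 2 = 285 kips.
Bearing governs: 285 kips.

285 kips (bearing governs)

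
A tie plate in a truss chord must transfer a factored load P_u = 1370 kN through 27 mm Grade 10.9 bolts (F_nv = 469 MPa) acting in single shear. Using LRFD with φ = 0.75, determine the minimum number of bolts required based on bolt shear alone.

7 bolts

A_b = π·27²/4 = 572.6 mm².
Per-bolt design strength φR_n = 0.75 × 469 × 572.6 × 1 / 1000 = 201.4 kN.
n ≥ 1370 / 201.4 = 6.803 → use 7 bolts.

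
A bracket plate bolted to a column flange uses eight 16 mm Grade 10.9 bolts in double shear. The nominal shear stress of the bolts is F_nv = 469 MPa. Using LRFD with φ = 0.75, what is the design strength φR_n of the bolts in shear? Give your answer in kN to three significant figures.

A_b = π × 16² / 4 = 201.1 mm².
R_n = F_nv · A_b · n · n_s = 469 × 201.1 × 8 × 2 / 1000 = 1509 kN.
Design strength φR_n = 0.75 × 1509 = 1130 kN.

1130 kN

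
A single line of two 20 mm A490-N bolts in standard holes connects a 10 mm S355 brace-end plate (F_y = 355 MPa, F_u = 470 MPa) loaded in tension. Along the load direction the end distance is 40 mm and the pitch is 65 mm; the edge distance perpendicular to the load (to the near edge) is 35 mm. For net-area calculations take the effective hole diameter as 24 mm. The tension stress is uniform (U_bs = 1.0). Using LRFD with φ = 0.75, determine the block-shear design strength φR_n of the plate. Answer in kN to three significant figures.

227 kN

Shear plane L_v = 40 + 1·65 = 105 mm; A_gv = 105 × 10 = 1050 mm².
A_nv = (105 − 1.5·24) × 10 = 690 mm².
A_nt = (35 − 0.5·24) × 10 = 230 mm².
0.6 F_u A_nv = 194.6 kN; 0.6 F_y A_gv = 223.7 kN → shear rupture governs the shear term.
R_n = 194.6 + 1.0 × 470 × 230 / 1000 = 302.7 kN.
Design strength φR_n = 0.75 × 302.7 = 227 kN.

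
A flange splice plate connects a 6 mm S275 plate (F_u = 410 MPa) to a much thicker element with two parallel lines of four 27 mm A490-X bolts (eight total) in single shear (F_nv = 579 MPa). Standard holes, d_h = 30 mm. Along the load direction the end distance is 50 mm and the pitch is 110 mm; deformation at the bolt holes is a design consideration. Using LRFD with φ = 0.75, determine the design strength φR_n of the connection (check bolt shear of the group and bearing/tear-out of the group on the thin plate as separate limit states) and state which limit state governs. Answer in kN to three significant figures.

Bolt shear: A_b = π·27²/4 = 572.6 mm²; R_n = 579 × 572.6 × 8 × 1 / 1000 = 2652 kN → 0.75 × 2652 = 1990 kN.
Bearing (1.2 l_c t F_u ≤ 2.4 d t F_u): upper limit = 2.4·27·6·410 / 1000 = 159.4 kN.
  Edge l_c = 50 − 30/2 = 35 → r_n = 103.3 kN; interior l_c = 110 − 30 = 80 → r_n = 159.4 kN.
  R_n,bearing = 2·103.3 + 6·159.4 = 1163 kN → 0.75 × 1163 = 872 kN.
Bearing governs: 872 kN.

872 kN (bearing governs)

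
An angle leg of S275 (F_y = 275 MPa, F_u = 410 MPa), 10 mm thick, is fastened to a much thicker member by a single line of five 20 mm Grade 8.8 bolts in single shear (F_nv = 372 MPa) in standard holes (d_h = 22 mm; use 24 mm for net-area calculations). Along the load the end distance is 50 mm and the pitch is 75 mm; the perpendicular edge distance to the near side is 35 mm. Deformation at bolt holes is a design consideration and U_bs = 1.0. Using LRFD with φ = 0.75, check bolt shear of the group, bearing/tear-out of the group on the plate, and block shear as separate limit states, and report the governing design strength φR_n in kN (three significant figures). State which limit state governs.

Bolt shear: A_b = π·20²/4 = 314.2 mm²; R_n = 372 × 314.2 × 5 × 1 / 1000 = 584.3 kN → 0.75 × 584.3 = 438 kN.
Bearing: edge l_c = 39, r_n = 191.9 kN; interior l_c = 53, r_n = 196.8 kN; R_n = 191.9 + 4·196.8 = 979.1 kN → 734 kN.
Block shear: A_gv = 3500, A_nv = 2420, A_nt = 230 mm²; R_n = min(0.6F_uA_nv, 0.6F_yA_gv) + U_bs·F_u·A_nt = 671.8 kN → 504 kN.
Bolt shear governs: 438 kN.

438 kN (bolt shear governs)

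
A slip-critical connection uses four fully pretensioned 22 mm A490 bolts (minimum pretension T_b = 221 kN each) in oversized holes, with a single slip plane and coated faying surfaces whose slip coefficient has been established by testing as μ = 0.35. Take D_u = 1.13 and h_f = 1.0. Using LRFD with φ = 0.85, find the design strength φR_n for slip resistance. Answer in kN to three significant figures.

297 kN

R_n = μ · D_u · h_f · T_b · n_s · n_b = 0.35 × 1.13 × 1.0 × 221 × 1 × 4 = 349.6 kN.
Design strength φR_n = 0.85 × 349.6 = 297 kN.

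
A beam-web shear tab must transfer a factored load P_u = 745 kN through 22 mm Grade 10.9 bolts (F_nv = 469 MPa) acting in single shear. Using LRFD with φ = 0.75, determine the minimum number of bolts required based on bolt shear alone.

6 bolts

A_b = π·22²/4 = 380.1 mm².
Per-bolt design strength φR_n = 0.75 × 469 × 380.1 × 1 / 1000 = 133.7 kN.
n ≥ 745 / 133.7 = 5.572 → use 6 bolts.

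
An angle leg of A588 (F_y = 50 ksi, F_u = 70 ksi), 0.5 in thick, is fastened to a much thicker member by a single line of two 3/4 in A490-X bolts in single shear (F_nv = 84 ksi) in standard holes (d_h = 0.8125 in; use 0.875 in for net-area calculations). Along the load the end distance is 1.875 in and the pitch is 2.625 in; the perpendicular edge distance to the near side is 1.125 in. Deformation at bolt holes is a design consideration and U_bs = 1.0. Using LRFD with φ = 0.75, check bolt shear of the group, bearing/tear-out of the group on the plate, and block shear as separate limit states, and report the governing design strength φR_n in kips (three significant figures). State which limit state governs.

Bolt shear: A_b = π·0.75²/4 = 0.4418 in²; R_n = 84 × 0.4418 × 2 × 1 = 74.22 kips → 0.75 × 74.22 = 55.7 kips.
Bearing: edge l_c = 1.469, r_n = 61.69 kips; interior l_c = 1.812, r_n = 63 kips; R_n = 61.69 + 1·63 = 124.7 kips → 93.5 kips.
Block shear: A_gv = 2.25, A_nv = 1.594, A_nt = 0.3438 in²; R_n = min(0.6F_uA_nv, 0.6F_yA_gv) + U_bs·F_u·A_nt = 91 kips → 68.2 kips.
Bolt shear governs: 55.7 kips.

55.7 kips (bolt shear governs)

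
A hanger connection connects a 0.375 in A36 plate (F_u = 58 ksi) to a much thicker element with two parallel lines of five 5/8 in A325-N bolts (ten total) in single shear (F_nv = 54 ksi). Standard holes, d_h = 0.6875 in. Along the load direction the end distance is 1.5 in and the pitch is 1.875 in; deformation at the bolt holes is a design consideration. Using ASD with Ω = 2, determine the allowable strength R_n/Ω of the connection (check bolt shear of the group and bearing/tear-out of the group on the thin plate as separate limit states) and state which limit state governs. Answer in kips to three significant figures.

82.8 kips (bolt shear governs)

Bolt shear: A_b = π·0.625²/4 = 0.3068 in²; R_n = 54 × 0.3068 × 10 × 1 = 165.7 kips → 165.7 / 2 = 82.8 kips.
Bearing (1.2 l_c t F_u ≤ 2.4 d t F_u): upper limit = 2.4·0.625·0.375·58 = 32.62 kips.
  Edge l_c = 1.5 − 0.6875/2 = 1.156 → r_n = 30.18 kips; interior l_c = 1.875 − 0.6875 = 1.188 → r_n = 30.99 kips.
  R_n,bearing = 2·30.18 + 8·30.99 = 308.3 kips → 308.3 / 2 = 154 kips.
Bolt shear governs: 82.8 kips.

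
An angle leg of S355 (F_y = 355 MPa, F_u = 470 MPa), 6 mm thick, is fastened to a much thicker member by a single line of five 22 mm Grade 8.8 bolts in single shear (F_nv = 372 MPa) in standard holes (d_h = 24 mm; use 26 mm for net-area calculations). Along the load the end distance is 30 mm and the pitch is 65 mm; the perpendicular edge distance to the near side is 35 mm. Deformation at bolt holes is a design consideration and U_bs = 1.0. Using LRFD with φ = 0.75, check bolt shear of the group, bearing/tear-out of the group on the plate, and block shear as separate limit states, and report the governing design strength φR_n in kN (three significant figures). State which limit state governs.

266 kN (block shear governs)

Bolt shear: A_b = π·22²/4 = 380.1 mm²; R_n = 372 × 380.1 × 5 × 1 / 1000 = 707 kN → 0.75 × 707 = 530 kN.
Bearing: edge l_c = 18, r_n = 60.91 kN; interior l_c = 41, r_n = 138.7 kN; R_n = 60.91 + 4·138.7 = 615.9 kN → 462 kN.
Block shear: A_gv = 1740, A_nv = 1038, A_nt = 132 mm²; R_n = min(0.6F_uA_nv, 0.6F_yA_gv) + U_bs·F_u·A_nt = 354.8 kN → 266 kN.
Block shear governs: 266 kN.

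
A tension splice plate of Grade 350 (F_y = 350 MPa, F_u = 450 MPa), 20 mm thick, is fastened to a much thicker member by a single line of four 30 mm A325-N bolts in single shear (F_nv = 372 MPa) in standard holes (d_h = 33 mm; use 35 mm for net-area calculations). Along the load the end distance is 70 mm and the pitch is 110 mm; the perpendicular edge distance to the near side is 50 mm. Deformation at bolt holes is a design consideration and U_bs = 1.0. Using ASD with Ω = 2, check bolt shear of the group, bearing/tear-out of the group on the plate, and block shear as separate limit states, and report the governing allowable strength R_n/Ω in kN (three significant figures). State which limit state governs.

Bolt shear: A_b = π·30²/4 = 706.9 mm²; R_n = 372 × 706.9 × 4 × 1 / 1000 = 1052 kN → 1052 / 2 = 526 kN.
Bearing: edge l_c = 53.5, r_n = 577.8 kN; interior l_c = 77, r_n = 648 kN; R_n = 577.8 + 3·648 = 2522 kN → 1260 kN.
Block shear: A_gv = 8000, A_nv = 5550, A_nt = 650 mm²; R_n = min(0.6F_uA_nv, 0.6F_yA_gv) + U_bs·F_u·A_nt = 1791 kN → 896 kN.
Bolt shear governs: 526 kN.

526 kN (bolt shear governs)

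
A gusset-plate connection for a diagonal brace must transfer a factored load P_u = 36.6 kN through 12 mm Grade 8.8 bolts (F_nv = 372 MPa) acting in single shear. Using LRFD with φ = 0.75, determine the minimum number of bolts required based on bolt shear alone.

A_b = π·12²/4 = 113.1 mm².
Per-bolt design strength φR_n = 0.75 × 372 × 113.1 × 1 / 1000 = 31.55 kN.
n ≥ 36.6 / 31.55 = 1.16 → use 2 bolts.

2 bolts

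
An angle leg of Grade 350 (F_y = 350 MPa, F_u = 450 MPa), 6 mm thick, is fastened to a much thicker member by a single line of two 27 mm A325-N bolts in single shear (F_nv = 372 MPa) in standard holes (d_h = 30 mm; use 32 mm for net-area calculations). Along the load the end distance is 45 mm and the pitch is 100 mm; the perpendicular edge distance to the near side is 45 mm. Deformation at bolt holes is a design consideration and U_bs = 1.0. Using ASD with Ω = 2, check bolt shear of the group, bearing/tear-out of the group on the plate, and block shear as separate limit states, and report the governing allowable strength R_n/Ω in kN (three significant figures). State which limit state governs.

118 kN (block shear governs)

Bolt shear: A_b = π·27²/4 = 572.6 mm²; R_n = 372 × 572.6 × 2 × 1 / 1000 = 426 kN → 426 / 2 = 213 kN.
Bearing: edge l_c = 30, r_n = 97.2 kN; interior l_c = 70, r_n = 175 kN; R_n = 97.2 + 1·175 = 272.2 kN → 136 kN.
Block shear: A_gv = 870, A_nv = 582, A_nt = 174 mm²; R_n = min(0.6F_uA_nv, 0.6F_yA_gv) + U_bs·F_u·A_nt = 235.4 kN → 118 kN.
Block shear governs: 118 kN.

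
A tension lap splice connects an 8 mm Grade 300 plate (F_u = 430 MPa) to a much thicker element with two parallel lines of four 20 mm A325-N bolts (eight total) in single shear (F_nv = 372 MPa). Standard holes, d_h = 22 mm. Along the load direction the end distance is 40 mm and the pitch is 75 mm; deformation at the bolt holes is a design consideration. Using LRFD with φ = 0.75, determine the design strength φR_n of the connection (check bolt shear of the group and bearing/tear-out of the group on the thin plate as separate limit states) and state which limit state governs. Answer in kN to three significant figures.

Bolt shear: A_b = π·20²/4 = 314.2 mm²; R_n = 372 × 314.2 × 8 × 1 / 1000 = 934.9 kN → 0.75 × 934.9 = 701 kN.
Bearing (1.2 l_c t F_u ≤ 2.4 d t F_u): upper limit = 2.4·20·8·430 / 1000 = 165.1 kN.
  Edge l_c = 40 − 22/2 = 29 → r_n = 119.7 kN; interior l_c = 75 − 22 = 53 → r_n = 165.1 kN.
  R_n,bearing = 2·119.7 + 6·165.1 = 1230 kN → 0.75 × 1230 = 923 kN.
Bolt shear governs: 701 kN.

701 kN (bolt shear governs)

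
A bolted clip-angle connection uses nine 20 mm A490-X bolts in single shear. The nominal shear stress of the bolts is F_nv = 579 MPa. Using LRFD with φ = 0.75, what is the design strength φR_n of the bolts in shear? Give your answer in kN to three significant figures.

1230 kN

A_b = π × 20² / 4 = 314.2 mm².
R_n = F_nv · A_b · n · n_s = 579 × 314.2 × 9 × 1 / 1000 = 1637 kN.
Design strength φR_n = 0.75 × 1637 = 1230 kN.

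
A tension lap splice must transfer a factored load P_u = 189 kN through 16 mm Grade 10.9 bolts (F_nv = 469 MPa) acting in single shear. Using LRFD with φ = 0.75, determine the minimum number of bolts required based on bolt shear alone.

3 bolts

A_b = π·16²/4 = 201.1 mm².
Per-bolt design strength φR_n = 0.75 × 469 × 201.1 × 1 / 1000 = 70.72 kN.
n ≥ 189 / 70.72 = 2.672 → use 3 bolts.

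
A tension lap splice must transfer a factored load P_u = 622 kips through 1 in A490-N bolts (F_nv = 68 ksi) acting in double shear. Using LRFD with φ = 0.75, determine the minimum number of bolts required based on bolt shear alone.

8 bolts

A_b = π·1²/4 = 0.7854 in².
Per-bolt design strength φR_n = 0.75 × 68 × 0.7854 × 2 = 80.11 kips.
n ≥ 622 / 80.11 = 7.764 → use 8 bolts.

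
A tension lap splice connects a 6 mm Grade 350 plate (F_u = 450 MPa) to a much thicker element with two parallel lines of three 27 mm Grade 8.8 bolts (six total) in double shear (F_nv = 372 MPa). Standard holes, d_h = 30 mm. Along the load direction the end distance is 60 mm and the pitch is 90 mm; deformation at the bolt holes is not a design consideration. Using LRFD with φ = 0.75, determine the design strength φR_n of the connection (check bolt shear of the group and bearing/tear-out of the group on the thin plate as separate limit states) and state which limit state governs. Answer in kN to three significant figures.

929 kN (bearing governs)

Bolt shear: A_b = π·27²/4 = 572.6 mm²; R_n = 372 × 572.6 × 6 × 2 / 1000 = 2556 kN → 0.75 × 2556 = 1920 kN.
Bearing (1.5 l_c t F_u ≤ 3.0 d t F_u): upper limit = 3.0·27·6·450 / 1000 = 218.7 kN.
  Edge l_c = 60 − 30/2 = 45 → r_n = 182.2 kN; interior l_c = 90 − 30 = 60 → r_n = 218.7 kN.
  R_n,bearing = 2·182.2 + 4·218.7 = 1239 kN → 0.75 × 1239 = 929 kN.
Bearing governs: 929 kN.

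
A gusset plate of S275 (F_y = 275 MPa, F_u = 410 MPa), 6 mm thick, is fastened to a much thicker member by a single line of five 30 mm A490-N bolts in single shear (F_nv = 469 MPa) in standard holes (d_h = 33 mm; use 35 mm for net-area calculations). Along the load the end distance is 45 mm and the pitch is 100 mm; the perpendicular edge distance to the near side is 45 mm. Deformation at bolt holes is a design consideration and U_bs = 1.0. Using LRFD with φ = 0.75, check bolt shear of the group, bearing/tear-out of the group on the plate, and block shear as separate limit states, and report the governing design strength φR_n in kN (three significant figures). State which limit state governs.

Bolt shear: A_b = π·30²/4 = 706.9 mm²; R_n = 469 × 706.9 × 5 × 1 / 1000 = 1658 kN → 0.75 × 1658 = 1240 kN.
Bearing: edge l_c = 28.5, r_n = 84.13 kN; interior l_c = 67, r_n = 177.1 kN; R_n = 84.13 + 4·177.1 = 792.6 kN → 594 kN.
Block shear: A_gv = 2670, A_nv = 1725, A_nt = 165 mm²; R_n = min(0.6F_uA_nv, 0.6F_yA_gv) + U_bs·F_u·A_nt = 492 kN → 369 kN.
Block shear governs: 369 kN.

369 kN (block shear governs)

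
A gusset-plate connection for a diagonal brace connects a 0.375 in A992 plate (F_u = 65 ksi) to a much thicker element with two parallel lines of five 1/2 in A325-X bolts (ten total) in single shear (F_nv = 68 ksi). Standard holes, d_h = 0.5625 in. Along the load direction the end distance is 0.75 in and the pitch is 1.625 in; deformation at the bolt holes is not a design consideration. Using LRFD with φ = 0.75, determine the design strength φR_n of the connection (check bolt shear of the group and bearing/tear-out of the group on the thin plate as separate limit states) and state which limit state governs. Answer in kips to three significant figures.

100 kips (bolt shear governs)

Bolt shear: A_b = π·0.5²/4 = 0.1963 in²; R_n = 68 × 0.1963 × 10 × 1 = 133.5 kips → 0.75 × 133.5 = 100 kips.
Bearing (1.5 l_c t F_u ≤ 3.0 d t F_u): upper limit = 3.0·0.5·0.375·65 = 36.56 kips.
  Edge l_c = 0.75 − 0.5625/2 = 0.4688 → r_n = 17.14 kips; interior l_c = 1.625 − 0.5625 = 1.062 → r_n = 36.56 kips.
  R_n,bearing = 2·17.14 + 8·36.56 = 326.8 kips → 0.75 × 326.8 = 245 kips.
Bolt shear governs: 100 kips.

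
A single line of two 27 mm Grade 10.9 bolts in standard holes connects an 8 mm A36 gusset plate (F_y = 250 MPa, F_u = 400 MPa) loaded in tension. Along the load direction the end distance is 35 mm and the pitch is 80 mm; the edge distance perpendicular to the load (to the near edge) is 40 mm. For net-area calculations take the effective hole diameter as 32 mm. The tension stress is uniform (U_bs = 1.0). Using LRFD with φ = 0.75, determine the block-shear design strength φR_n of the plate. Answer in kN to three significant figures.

154 kN

Shear plane L_v = 35 + 1·80 = 115 mm; A_gv = 115 × 8 = 920 mm².
A_nv = (115 − 1.5·32) × 8 = 536 mm².
A_nt = (40 − 0.5·32) × 8 = 192 mm².
0.6 F_u A_nv = 128.6 kN; 0.6 F_y A_gv = 138 kN → shear rupture governs the shear term.
R_n = 128.6 + 1.0 × 400 × 192 / 1000 = 205.4 kN.
Design strength φR_n = 0.75 × 205.4 = 154 kN.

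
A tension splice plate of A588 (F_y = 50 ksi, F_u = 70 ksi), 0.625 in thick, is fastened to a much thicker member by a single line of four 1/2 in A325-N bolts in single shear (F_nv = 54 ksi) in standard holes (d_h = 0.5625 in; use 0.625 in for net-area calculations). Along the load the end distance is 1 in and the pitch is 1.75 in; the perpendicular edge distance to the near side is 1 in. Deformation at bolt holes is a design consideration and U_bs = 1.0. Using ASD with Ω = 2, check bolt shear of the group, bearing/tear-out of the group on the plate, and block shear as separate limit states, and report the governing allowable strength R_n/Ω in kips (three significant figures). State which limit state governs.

Bolt shear: A_b = π·0.5²/4 = 0.1963 in²; R_n = 54 × 0.1963 × 4 × 1 = 42.41 kips → 42.41 / 2 = 21.2 kips.
Bearing: edge l_c = 0.7188, r_n = 37.73 kips; interior l_c = 1.188, r_n = 52.5 kips; R_n = 37.73 + 3·52.5 = 195.2 kips → 97.6 kips.
Block shear: A_gv = 3.906, A_nv = 2.539, A_nt = 0.4297 in²; R_n = min(0.6F_uA_nv, 0.6F_yA_gv) + U_bs·F_u·A_nt = 136.7 kips → 68.4 kips.
Bolt shear governs: 21.2 kips.

21.2 kips (bolt shear governs)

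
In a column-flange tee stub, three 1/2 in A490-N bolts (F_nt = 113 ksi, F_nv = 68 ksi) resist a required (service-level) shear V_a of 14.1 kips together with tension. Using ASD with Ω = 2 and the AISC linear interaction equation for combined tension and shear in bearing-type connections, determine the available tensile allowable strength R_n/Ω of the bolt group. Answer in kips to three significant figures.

A_b = π·0.5²/4 = 0.1963 in²; f_rv = 14.1 / (3 × 0.1963) = 23.94 ksi.
F'_nt = 1.3 F_nt − (Ω F_nt / F_nv) f_rv = 1.3·113 − (2·113/68)·23.94 = 67.34 ksi, capped at F_nt → F'_nt = 67.34 ksi.
R_n = F'_nt · A_b · n = 67.34 × 0.1963 × 3 = 39.67 kips.
Allowable strength R_n/Ω = 39.67 / 2 = 19.8 kips.

19.8 kips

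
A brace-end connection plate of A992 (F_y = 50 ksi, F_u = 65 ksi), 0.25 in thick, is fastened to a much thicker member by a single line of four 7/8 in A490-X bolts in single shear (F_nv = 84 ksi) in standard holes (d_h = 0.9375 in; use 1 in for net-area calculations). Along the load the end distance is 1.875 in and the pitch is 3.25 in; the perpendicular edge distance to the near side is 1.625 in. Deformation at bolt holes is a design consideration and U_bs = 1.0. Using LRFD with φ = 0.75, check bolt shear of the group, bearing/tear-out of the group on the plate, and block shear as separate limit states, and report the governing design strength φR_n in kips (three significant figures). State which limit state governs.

Bolt shear: A_b = π·0.875²/4 = 0.6013 in²; R_n = 84 × 0.6013 × 4 × 1 = 202 kips → 0.75 × 202 = 152 kips.
Bearing: edge l_c = 1.406, r_n = 27.42 kips; interior l_c = 2.312, r_n = 34.12 kips; R_n = 27.42 + 3·34.12 = 129.8 kips → 97.3 kips.
Block shear: A_gv = 2.906, A_nv = 2.031, A_nt = 0.2812 in²; R_n = min(0.6F_uA_nv, 0.6F_yA_gv) + U_bs·F_u·A_nt = 97.5 kips → 73.1 kips.
Block shear governs: 73.1 kips.

73.1 kips (block shear governs)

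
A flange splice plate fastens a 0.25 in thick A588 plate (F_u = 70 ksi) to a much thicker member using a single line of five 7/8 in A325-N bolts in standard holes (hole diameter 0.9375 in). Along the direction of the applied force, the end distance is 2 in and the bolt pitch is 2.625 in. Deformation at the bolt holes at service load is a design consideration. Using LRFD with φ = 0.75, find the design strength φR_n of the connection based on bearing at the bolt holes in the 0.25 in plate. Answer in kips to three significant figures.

Per bolt r_n = 1.2 l_c t F_u ≤ 2.4 d t F_u; upper limit = 2.4 × 0.875 × 0.25 × 70 = 36.75 kips.
Edge bolt: l_c = 2 − 0.9375/2 = 1.531 in → 1.2 × 1.531 × 0.25 × 70 = 32.16 → r_n = 32.16 kips.
Interior bolts: l_c = 2.625 − 0.9375 = 1.688 in → 1.2 × 1.688 × 0.25 × 70 = 35.44 → r_n = 35.44 kips.
R_n = 1 × 32.16 + 4 × 35.44 = 173.9 kips.
Design strength φR_n = 0.75 × 173.9 = 130 kips.

130 kips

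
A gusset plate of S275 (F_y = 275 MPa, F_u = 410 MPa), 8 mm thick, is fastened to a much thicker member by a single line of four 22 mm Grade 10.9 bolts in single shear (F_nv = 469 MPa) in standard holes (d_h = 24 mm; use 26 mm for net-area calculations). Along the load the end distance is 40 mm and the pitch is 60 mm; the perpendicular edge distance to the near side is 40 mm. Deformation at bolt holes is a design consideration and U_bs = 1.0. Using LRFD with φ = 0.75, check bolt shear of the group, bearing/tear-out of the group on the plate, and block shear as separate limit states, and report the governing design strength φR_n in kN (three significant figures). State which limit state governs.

Bolt shear: A_b = π·22²/4 = 380.1 mm²; R_n = 469 × 380.1 × 4 × 1 / 1000 = 713.1 kN → 0.75 × 713.1 = 535 kN.
Bearing: edge l_c = 28, r_n = 110.2 kN; interior l_c = 36, r_n = 141.7 kN; R_n = 110.2 + 3·141.7 = 535.3 kN → 401 kN.
Block shear: A_gv = 1760, A_nv = 1032, A_nt = 216 mm²; R_n = min(0.6F_uA_nv, 0.6F_yA_gv) + U_bs·F_u·A_nt = 342.4 kN → 257 kN.
Block shear governs: 257 kN.

257 kN (block shear governs)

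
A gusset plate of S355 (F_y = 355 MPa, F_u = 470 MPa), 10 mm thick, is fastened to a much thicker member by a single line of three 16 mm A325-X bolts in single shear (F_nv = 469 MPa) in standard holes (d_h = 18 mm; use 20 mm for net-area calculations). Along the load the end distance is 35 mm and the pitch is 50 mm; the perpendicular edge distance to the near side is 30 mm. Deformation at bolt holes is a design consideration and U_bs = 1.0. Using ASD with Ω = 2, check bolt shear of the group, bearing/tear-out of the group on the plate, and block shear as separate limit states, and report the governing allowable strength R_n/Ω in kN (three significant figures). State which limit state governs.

141 kN (bolt shear governs)

Bolt shear: A_b = π·16²/4 = 201.1 mm²; R_n = 469 × 201.1 × 3 × 1 / 1000 = 282.9 kN → 282.9 / 2 = 141 kN.
Bearing: edge l_c = 26, r_n = 146.6 kN; interior l_c = 32, r_n = 180.5 kN; R_n = 146.6 + 2·180.5 = 507.6 kN → 254 kN.
Block shear: A_gv = 1350, A_nv = 850, A_nt = 200 mm²; R_n = min(0.6F_uA_nv, 0.6F_yA_gv) + U_bs·F_u·A_nt = 333.7 kN → 167 kN.
Bolt shear governs: 141 kN.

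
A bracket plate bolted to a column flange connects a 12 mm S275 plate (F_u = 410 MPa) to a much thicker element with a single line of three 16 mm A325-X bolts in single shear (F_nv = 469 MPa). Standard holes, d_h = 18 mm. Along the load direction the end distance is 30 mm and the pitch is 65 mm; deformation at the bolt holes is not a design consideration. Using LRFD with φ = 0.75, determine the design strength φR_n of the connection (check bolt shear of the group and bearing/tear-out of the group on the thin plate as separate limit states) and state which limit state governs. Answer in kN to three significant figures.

Bolt shear: A_b = π·16²/4 = 201.1 mm²; R_n = 469 × 201.1 × 3 × 1 / 1000 = 282.9 kN → 0.75 × 282.9 = 212 kN.
Bearing (1.5 l_c t F_u ≤ 3.0 d t F_u): upper limit = 3.0·16·12·410 / 1000 = 236.2 kN.
  Edge l_c = 30 − 18/2 = 21 → r_n = 155 kN; interior l_c = 65 − 18 = 47 → r_n = 236.2 kN.
  R_n,bearing = 1·155 + 2·236.2 = 627.3 kN → 0.75 × 627.3 = 470 kN.
Bolt shear governs: 212 kN.

212 kN (bolt shear governs)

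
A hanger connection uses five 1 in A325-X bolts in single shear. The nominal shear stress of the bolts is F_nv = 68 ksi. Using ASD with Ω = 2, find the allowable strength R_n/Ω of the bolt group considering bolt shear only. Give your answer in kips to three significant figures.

A_b = π × 1² / 4 = 0.7854 in².
R_n = F_nv · A_b · n · n_s = 68 × 0.7854 × 5 × 1 = 267 kips.
Allowable strength R_n/Ω = 267 / 2 = 134 kips.

134 kips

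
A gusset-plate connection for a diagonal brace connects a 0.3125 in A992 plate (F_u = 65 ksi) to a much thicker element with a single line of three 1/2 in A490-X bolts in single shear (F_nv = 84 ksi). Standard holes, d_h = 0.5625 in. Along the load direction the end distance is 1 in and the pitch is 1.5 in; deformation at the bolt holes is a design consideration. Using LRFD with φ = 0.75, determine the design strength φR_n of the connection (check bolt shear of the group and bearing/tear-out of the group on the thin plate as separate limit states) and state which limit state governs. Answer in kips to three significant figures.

Bolt shear: A_b = π·0.5²/4 = 0.1963 in²; R_n = 84 × 0.1963 × 3 × 1 = 49.48 kips → 0.75 × 49.48 = 37.1 kips.
Bearing (1.2 l_c t F_u ≤ 2.4 d t F_u): upper limit = 2.4·0.5·0.3125·65 = 24.38 kips.
  Edge l_c = 1 − 0.5625/2 = 0.7188 → r_n = 17.52 kips; interior l_c = 1.5 − 0.5625 = 0.9375 → r_n = 22.85 kips.
  R_n,bearing = 1·17.52 + 2·22.85 = 63.22 kips → 0.75 × 63.22 = 47.4 kips.
Bolt shear governs: 37.1 kips.

37.1 kips (bolt shear governs)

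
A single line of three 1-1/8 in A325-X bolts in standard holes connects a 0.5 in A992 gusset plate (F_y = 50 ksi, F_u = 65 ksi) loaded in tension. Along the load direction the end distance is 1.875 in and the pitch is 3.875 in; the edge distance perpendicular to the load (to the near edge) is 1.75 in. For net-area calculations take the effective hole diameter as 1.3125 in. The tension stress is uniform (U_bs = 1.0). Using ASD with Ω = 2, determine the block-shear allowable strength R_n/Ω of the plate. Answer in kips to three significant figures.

Shear plane L_v = 1.875 + 2·3.875 = 9.625 in; A_gv = 9.625 × 0.5 = 4.812 in².
A_nv = (9.625 − 2.5·1.3125) × 0.5 = 3.172 in².
A_nt = (1.75 − 0.5·1.3125) × 0.5 = 0.5469 in².
0.6 F_u A_nv = 123.7 kips; 0.6 F_y A_gv = 144.4 kips → shear rupture governs the shear term.
R_n = 123.7 + 1.0 × 65 × 0.5469 = 159.2 kips.
Allowable strength R_n/Ω = 159.2 / 2 = 79.6 kips.

79.6 kips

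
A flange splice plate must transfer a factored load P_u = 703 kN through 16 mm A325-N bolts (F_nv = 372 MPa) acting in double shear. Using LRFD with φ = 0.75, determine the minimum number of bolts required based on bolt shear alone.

A_b = π·16²/4 = 201.1 mm².
Per-bolt design strength φR_n = 0.75 × 372 × 201.1 × 2 / 1000 = 112.2 kN.
n ≥ 703 / 112.2 = 6.266 → use 7 bolts.

7 bolts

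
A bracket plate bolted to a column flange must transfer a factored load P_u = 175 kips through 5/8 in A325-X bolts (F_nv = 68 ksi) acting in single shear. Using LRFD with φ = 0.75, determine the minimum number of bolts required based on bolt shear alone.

12 bolts

A_b = π·0.625²/4 = 0.3068 in².
Per-bolt design strength φR_n = 0.75 × 68 × 0.3068 × 1 = 15.65 kips.
n ≥ 175 / 15.65 = 11.18 → use 12 bolts.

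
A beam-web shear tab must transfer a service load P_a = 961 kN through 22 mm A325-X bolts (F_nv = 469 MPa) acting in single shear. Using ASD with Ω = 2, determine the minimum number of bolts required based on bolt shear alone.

11 bolts

A_b = π·22²/4 = 380.1 mm².
Per-bolt allowable strength R_n/Ω = 469 × 380.1 × 1 / 1000 / 2 = 89.14 kN.
n ≥ 961 / 89.14 = 10.78 → use 11 bolts.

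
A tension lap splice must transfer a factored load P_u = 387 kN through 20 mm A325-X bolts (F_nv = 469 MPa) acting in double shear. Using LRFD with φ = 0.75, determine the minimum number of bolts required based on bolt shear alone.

A_b = π·20²/4 = 314.2 mm².
Per-bolt design strength φR_n = 0.75 × 469 × 314.2 × 2 / 1000 = 221 kN.
n ≥ 387 / 221 = 1.751 → use 2 bolts.

2 bolts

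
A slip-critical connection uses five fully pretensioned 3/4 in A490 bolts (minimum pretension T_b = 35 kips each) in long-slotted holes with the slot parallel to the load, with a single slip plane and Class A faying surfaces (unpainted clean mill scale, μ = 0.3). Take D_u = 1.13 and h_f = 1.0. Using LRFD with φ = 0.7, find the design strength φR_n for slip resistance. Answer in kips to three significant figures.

R_n = μ · D_u · h_f · T_b · n_s · n_b = 0.3 × 1.13 × 1.0 × 35 × 1 × 5 = 59.32 kips.
Design strength φR_n = 0.7 × 59.32 = 41.5 kips.

41.5 kips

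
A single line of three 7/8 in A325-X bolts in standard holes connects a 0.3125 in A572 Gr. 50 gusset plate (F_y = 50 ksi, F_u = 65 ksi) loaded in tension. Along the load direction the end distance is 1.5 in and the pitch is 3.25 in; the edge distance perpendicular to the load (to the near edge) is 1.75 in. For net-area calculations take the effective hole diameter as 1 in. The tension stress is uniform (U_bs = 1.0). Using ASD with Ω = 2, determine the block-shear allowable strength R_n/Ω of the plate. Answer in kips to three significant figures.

Shear plane L_v = 1.5 + 2·3.25 = 8 in; A_gv = 8 × 0.3125 = 2.5 in².
A_nv = (8 − 2.5·1) × 0.3125 = 1.719 in².
A_nt = (1.75 − 0.5·1) × 0.3125 = 0.3906 in².
0.6 F_u A_nv = 67.03 kips; 0.6 F_y A_gv = 75 kips → shear rupture governs the shear term.
R_n = 67.03 + 1.0 × 65 × 0.3906 = 92.42 kips.
Allowable strength R_n/Ω = 92.42 / 2 = 46.2 kips.

46.2 kips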